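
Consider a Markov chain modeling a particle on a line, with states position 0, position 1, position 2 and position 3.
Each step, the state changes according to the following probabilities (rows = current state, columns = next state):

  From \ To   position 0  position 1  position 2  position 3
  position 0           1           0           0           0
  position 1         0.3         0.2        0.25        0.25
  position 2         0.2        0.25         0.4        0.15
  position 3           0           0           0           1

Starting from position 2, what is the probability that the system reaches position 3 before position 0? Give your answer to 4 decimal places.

0.4371

Let h(s) be the probability of absorption at position 3 starting from transient state s. Then h(position 3) = 1 and h(position 0) = 0. By first-step analysis:
h(position 1) = 0.3·0 + 0.2·h(position 1) + 0.25·h(position 2) + 0.25·1
h(position 2) = 0.2·0 + 0.25·h(position 1) + 0.4·h(position 2) + 0.15·1
Solving: h(position 1) = 0.4491, h(position 2) = 0.4371.
Starting from position 2, the probability is 0.4371.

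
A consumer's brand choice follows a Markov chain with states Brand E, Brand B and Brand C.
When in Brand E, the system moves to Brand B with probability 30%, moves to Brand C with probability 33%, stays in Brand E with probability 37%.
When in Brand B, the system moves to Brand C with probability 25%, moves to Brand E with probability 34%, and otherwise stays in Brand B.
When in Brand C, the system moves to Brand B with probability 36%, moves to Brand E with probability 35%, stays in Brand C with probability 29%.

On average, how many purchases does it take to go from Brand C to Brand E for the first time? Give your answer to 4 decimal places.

Let t(s) be the expected number of purchases to first reach Brand E from state s, with t(Brand E) = 0. Conditioning on the first purchase:
t(Brand B) = 1 + 0.41·t(Brand B) + 0.25·t(Brand C)
t(Brand C) = 1 + 0.36·t(Brand B) + 0.29·t(Brand C)
Solving: t(Brand B) = 2.9188, t(Brand C) = 2.8884.
Expected purchases from Brand C to Brand E: 2.8884.

2.8884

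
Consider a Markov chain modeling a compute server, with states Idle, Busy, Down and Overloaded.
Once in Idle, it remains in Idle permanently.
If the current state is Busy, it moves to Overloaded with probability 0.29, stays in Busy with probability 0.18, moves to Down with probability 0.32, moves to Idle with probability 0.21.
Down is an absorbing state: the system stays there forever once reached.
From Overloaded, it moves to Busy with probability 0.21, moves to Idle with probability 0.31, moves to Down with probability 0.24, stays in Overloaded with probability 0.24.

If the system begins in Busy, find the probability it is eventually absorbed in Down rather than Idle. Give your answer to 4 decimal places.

Let h(s) be the probability of absorption at Down starting from transient state s. Then h(Down) = 1 and h(Idle) = 0. By first-step analysis:
h(Busy) = 0.21·0 + 0.18·h(Busy) + 0.32·1 + 0.29·h(Overloaded)
h(Overloaded) = 0.31·0 + 0.21·h(Busy) + 0.24·1 + 0.24·h(Overloaded)
Solving: h(Busy) = 0.5563, h(Overloaded) = 0.4695.
Starting from Busy, the probability is 0.5563.

0.5563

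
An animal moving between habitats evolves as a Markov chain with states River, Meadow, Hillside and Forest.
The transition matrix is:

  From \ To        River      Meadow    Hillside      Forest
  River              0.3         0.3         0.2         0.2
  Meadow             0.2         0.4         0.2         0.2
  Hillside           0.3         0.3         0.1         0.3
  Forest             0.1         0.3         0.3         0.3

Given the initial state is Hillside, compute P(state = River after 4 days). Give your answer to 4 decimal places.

0.2175

Propagate the distribution vector 4 days from Hillside.
After 0 days: (0.0000, 0.0000, 1.0000, 0.0000)
After 1 day: (0.3000, 0.3000, 0.1000, 0.3000)
After 2 days: (0.2100, 0.3300, 0.2200, 0.2400)
After 3 days: (0.2190, 0.3330, 0.2020, 0.2460)
After 4 days: (0.2175, 0.3333, 0.2044, 0.2448)
P(in River after 4 days) = 0.2175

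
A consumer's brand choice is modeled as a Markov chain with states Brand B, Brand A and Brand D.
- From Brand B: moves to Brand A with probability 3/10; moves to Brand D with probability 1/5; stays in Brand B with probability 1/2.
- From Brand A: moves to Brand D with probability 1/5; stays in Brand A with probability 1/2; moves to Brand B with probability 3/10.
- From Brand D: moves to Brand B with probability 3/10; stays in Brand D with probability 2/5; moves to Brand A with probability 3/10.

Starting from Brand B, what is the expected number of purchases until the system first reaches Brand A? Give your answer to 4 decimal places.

3.3333

Let t(s) be the expected number of purchases to first reach Brand A from state s, with t(Brand A) = 0. Conditioning on the first purchase:
t(Brand B) = 1 + 0.5·t(Brand B) + 0.2·t(Brand D)
t(Brand D) = 1 + 0.3·t(Brand B) + 0.4·t(Brand D)
Solving: t(Brand B) = 3.3333, t(Brand D) = 3.3333.
Expected purchases from Brand B to Brand A: 3.3333.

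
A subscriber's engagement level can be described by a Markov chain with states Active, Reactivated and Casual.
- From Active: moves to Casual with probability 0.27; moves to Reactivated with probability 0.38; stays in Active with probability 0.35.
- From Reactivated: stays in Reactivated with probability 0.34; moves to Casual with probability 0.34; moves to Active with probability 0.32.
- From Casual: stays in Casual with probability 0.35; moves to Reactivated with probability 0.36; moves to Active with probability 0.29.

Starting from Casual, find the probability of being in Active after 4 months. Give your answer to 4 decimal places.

0.3200

Propagate the distribution vector 4 months from Casual.
After 0 months: (0.0000, 0.0000, 1.0000)
After 1 month: (0.2900, 0.3600, 0.3500)
After 2 months: (0.3182, 0.3586, 0.3232)
After 3 months: (0.3199, 0.3592, 0.3210)
After 4 months: (0.3200, 0.3592, 0.3208)
P(in Active after 4 months) = 0.3200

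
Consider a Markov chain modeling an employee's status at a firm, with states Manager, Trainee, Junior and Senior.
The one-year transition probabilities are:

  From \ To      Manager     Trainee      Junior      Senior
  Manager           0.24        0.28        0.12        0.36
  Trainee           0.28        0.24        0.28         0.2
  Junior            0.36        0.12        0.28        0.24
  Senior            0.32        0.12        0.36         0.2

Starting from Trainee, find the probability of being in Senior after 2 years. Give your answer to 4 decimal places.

Propagate the distribution vector 2 years from Trainee.
After 0 years: (0.0000, 1.0000, 0.0000, 0.0000)
After 1 year: (0.2800, 0.2400, 0.2800, 0.2000)
After 2 years: (0.2992, 0.1936, 0.2512, 0.2560)
P(in Senior after 2 years) = 0.2560

0.2560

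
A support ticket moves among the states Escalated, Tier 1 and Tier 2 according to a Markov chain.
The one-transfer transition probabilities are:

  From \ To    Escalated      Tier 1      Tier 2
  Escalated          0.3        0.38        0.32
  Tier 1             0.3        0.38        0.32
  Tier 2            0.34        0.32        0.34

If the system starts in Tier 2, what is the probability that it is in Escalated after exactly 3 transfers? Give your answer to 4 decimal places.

Propagate the distribution vector 3 transfers from Tier 2.
After 0 transfers: (0.0000, 0.0000, 1.0000)
After 1 transfer: (0.3400, 0.3200, 0.3400)
After 2 transfers: (0.3136, 0.3596, 0.3268)
After 3 transfers: (0.3131, 0.3604, 0.3265)
P(in Escalated after 3 transfers) = 0.3131

0.3131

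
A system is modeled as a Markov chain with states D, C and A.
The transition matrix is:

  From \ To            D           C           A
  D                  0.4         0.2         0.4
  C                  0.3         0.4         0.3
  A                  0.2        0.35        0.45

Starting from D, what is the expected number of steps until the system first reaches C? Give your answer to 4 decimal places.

Let t(s) be the expected number of steps to first reach C from state s, with t(C) = 0. Conditioning on the first step:
t(D) = 1 + 0.4·t(D) + 0.4·t(A)
t(A) = 1 + 0.2·t(D) + 0.45·t(A)
Solving: t(D) = 3.8000, t(A) = 3.2000.
Expected steps from D to C: 3.8000.

3.8000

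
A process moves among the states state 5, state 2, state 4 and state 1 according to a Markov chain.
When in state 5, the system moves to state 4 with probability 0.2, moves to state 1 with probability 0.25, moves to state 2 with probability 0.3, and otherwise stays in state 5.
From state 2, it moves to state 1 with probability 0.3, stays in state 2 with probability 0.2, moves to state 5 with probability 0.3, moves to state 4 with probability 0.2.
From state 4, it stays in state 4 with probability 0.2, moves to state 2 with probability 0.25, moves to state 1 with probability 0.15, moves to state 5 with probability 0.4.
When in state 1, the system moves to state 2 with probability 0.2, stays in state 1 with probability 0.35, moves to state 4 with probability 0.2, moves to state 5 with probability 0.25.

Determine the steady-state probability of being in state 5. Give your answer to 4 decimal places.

Let the stationary distribution be π with π = πP and π_1 + π_2 + π_3 + π_4 = 1.
π_1 = 0.25·π_1 + 0.3·π_2 + 0.4·π_3 + 0.25·π_4
π_2 = 0.3·π_1 + 0.2·π_2 + 0.25·π_3 + 0.2·π_4
π_3 = 0.2·π_1 + 0.2·π_2 + 0.2·π_3 + 0.2·π_4
Solving with the normalization constraint gives π = (0.2920, 0.2392, 0.2000, 0.2688).
So the stationary probability of state 5 is 0.2920.

0.2920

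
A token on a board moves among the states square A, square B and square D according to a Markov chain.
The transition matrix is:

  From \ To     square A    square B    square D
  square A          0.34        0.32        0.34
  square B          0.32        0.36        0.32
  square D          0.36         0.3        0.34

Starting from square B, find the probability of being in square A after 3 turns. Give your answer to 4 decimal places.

0.3401

Propagate the distribution vector 3 turns from square B.
After 0 turns: (0.0000, 1.0000, 0.0000)
After 1 turn: (0.3200, 0.3600, 0.3200)
After 2 turns: (0.3392, 0.3280, 0.3328)
After 3 turns: (0.3401, 0.3265, 0.3334)
P(in square A after 3 turns) = 0.3401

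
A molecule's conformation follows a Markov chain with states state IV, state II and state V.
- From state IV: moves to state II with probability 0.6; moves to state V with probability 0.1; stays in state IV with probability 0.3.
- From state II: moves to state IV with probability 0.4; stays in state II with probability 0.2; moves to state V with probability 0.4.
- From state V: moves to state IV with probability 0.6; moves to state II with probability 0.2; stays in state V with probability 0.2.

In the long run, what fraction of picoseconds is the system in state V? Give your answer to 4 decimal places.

0.2319

Let the stationary distribution be π with π = πP and π_1 + π_2 + π_3 = 1.
π_1 = 0.3·π_1 + 0.4·π_2 + 0.6·π_3
π_2 = 0.6·π_1 + 0.2·π_2 + 0.2·π_3
Solving with the normalization constraint gives π = (0.4058, 0.3623, 0.2319).
So the stationary probability of state V is 0.2319.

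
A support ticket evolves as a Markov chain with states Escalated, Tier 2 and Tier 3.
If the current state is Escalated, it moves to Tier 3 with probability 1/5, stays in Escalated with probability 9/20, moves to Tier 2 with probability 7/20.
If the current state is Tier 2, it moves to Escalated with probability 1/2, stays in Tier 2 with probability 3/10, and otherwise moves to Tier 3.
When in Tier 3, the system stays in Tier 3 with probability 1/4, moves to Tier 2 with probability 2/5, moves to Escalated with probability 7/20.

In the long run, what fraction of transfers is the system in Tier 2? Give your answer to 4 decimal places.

0.3434

Let the stationary distribution be π with π = πP and π_1 + π_2 + π_3 = 1.
π_1 = 0.45·π_1 + 0.5·π_2 + 0.35·π_3
π_2 = 0.35·π_1 + 0.3·π_2 + 0.4·π_3
Solving with the normalization constraint gives π = (0.4461, 0.3434, 0.2105).
So the stationary probability of Tier 2 is 0.3434.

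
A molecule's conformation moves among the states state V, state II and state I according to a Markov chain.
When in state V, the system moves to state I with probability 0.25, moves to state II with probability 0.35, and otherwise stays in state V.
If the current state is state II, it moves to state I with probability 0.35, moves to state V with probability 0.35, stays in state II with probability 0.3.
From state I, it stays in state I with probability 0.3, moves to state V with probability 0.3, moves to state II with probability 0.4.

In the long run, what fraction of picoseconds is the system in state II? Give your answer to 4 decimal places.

0.3476

Let the stationary distribution be π with π = πP and π_1 + π_2 + π_3 = 1.
π_1 = 0.4·π_1 + 0.35·π_2 + 0.3·π_3
π_2 = 0.35·π_1 + 0.3·π_2 + 0.4·π_3
Solving with the normalization constraint gives π = (0.3526, 0.3476, 0.2997).
So the stationary probability of state II is 0.3476.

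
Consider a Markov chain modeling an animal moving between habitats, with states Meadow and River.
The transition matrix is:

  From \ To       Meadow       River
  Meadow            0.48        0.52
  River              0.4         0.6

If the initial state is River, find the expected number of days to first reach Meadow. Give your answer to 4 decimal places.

Let t(s) be the expected number of days to first reach Meadow from state s, with t(Meadow) = 0. Conditioning on the first day:
t(River) = 1 + 0.6·t(River)
Solving: t(River) = 2.5000.
Expected days from River to Meadow: 2.5000.

2.5000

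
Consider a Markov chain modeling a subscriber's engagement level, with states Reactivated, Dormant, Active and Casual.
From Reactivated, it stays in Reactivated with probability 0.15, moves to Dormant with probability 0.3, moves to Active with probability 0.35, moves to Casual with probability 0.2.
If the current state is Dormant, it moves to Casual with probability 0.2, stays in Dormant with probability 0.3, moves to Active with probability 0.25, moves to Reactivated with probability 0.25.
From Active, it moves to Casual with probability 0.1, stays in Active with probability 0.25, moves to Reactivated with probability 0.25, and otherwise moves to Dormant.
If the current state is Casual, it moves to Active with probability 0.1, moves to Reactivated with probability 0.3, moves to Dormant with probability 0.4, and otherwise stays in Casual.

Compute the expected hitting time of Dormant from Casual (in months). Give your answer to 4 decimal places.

2.6685

Let t(s) be the expected number of months to first reach Dormant from state s, with t(Dormant) = 0. Conditioning on the first month:
t(Reactivated) = 1 + 0.15·t(Reactivated) + 0.35·t(Active) + 0.2·t(Casual)
t(Active) = 1 + 0.25·t(Reactivated) + 0.25·t(Active) + 0.1·t(Casual)
t(Casual) = 1 + 0.3·t(Reactivated) + 0.1·t(Active) + 0.2·t(Casual)
Solving: t(Reactivated) = 2.8976, t(Active) = 2.6550, t(Casual) = 2.6685.
Expected months from Casual to Dormant: 2.6685.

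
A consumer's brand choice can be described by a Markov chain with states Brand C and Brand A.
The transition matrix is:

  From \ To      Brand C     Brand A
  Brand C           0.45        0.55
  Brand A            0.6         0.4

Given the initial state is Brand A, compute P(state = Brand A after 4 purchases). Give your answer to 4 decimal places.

0.4785

Propagate the distribution vector 4 purchases from Brand A.
After 0 purchases: (0.0000, 1.0000)
After 1 purchase: (0.6000, 0.4000)
After 2 purchases: (0.5100, 0.4900)
After 3 purchases: (0.5235, 0.4765)
After 4 purchases: (0.5215, 0.4785)
P(in Brand A after 4 purchases) = 0.4785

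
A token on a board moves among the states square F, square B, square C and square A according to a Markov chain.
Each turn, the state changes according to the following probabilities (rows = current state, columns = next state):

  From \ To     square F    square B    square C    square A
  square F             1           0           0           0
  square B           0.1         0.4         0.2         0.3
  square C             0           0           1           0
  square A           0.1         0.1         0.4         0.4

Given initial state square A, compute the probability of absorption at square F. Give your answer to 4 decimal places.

0.2121

Let h(s) be the probability of absorption at square F starting from transient state s. Then h(square F) = 1 and h(square C) = 0. By first-step analysis:
h(square B) = 0.1·1 + 0.4·h(square B) + 0.2·0 + 0.3·h(square A)
h(square A) = 0.1·1 + 0.1·h(square B) + 0.4·0 + 0.4·h(square A)
Solving: h(square B) = 0.2727, h(square A) = 0.2121.
Starting from square A, the probability is 0.2121.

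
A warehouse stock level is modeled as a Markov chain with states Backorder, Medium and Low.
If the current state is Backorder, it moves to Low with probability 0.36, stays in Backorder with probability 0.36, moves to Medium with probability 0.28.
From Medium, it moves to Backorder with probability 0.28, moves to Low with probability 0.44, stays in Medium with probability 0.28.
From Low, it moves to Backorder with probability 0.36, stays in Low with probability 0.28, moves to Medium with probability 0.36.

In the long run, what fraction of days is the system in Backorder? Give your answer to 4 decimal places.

0.3353

Let the stationary distribution be π with π = πP and π_1 + π_2 + π_3 = 1.
π_1 = 0.36·π_1 + 0.28·π_2 + 0.36·π_3
π_2 = 0.28·π_1 + 0.28·π_2 + 0.36·π_3
Solving with the normalization constraint gives π = (0.3353, 0.3085, 0.3562).
So the stationary probability of Backorder is 0.3353.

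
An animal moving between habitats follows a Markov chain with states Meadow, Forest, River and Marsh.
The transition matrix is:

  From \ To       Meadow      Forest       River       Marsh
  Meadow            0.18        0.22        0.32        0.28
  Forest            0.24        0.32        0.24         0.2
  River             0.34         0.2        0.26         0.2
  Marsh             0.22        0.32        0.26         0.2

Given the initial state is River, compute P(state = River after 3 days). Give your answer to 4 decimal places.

Propagate the distribution vector 3 days from River.
After 0 days: (0.0000, 0.0000, 1.0000, 0.0000)
After 1 day: (0.3400, 0.2000, 0.2600, 0.2000)
After 2 days: (0.2416, 0.2548, 0.2764, 0.2272)
After 3 days: (0.2486, 0.2627, 0.2694, 0.2193)
P(in River after 3 days) = 0.2694

0.2694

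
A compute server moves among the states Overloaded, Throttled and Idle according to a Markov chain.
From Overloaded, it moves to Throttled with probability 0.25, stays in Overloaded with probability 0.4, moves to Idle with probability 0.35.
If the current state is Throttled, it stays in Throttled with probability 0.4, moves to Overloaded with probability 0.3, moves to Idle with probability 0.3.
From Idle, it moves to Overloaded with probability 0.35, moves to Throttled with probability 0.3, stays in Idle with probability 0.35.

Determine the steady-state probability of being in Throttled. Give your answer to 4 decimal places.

Let the stationary distribution be π with π = πP and π_1 + π_2 + π_3 = 1.
π_1 = 0.4·π_1 + 0.3·π_2 + 0.35·π_3
π_2 = 0.25·π_1 + 0.4·π_2 + 0.3·π_3
Solving with the normalization constraint gives π = (0.3519, 0.3138, 0.3343).
So the stationary probability of Throttled is 0.3138.

0.3138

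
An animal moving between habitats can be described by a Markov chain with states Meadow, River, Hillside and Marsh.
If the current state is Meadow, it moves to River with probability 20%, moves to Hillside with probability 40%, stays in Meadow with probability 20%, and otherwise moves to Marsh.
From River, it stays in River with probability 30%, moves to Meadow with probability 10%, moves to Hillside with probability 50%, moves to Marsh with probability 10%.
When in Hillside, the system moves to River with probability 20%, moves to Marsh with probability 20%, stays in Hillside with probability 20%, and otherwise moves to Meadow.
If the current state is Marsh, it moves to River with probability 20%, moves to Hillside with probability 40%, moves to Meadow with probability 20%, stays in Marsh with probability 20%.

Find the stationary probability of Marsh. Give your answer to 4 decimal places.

Let the stationary distribution be π with π = πP and π_1 + π_2 + π_3 + π_4 = 1.
π_1 = 0.2·π_1 + 0.1·π_2 + 0.4·π_3 + 0.2·π_4
π_2 = 0.2·π_1 + 0.3·π_2 + 0.2·π_3 + 0.2·π_4
π_3 = 0.4·π_1 + 0.5·π_2 + 0.2·π_3 + 0.4·π_4
Solving with the normalization constraint gives π = (0.2481, 0.2222, 0.3519, 0.1778).
So the stationary probability of Marsh is 0.1778.

0.1778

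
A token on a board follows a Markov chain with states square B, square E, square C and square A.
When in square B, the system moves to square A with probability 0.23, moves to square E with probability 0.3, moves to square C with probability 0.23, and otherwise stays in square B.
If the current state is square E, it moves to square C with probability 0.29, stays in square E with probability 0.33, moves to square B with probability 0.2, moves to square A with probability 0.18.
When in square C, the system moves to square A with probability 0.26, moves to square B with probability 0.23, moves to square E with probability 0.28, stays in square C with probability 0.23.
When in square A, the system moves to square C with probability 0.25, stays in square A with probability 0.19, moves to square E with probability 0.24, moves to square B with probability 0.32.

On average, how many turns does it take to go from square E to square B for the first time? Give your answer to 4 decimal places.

Let t(s) be the expected number of turns to first reach square B from state s, with t(square B) = 0. Conditioning on the first turn:
t(square E) = 1 + 0.33·t(square E) + 0.29·t(square C) + 0.18·t(square A)
t(square C) = 1 + 0.28·t(square E) + 0.23·t(square C) + 0.26·t(square A)
t(square A) = 1 + 0.24·t(square E) + 0.25·t(square C) + 0.19·t(square A)
Solving: t(square E) = 4.3034, t(square C) = 4.1427, t(square A) = 3.7883.
Expected turns from square E to square B: 4.3034.

4.3034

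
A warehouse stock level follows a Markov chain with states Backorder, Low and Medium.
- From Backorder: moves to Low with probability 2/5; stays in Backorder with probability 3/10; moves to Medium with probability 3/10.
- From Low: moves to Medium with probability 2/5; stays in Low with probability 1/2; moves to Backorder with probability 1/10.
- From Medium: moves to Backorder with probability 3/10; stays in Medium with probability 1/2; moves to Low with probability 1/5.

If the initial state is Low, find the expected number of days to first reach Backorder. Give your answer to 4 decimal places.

Let t(s) be the expected number of days to first reach Backorder from state s, with t(Backorder) = 0. Conditioning on the first day:
t(Low) = 1 + 0.5·t(Low) + 0.4·t(Medium)
t(Medium) = 1 + 0.2·t(Low) + 0.5·t(Medium)
Solving: t(Low) = 5.2941, t(Medium) = 4.1176.
Expected days from Low to Backorder: 5.2941.

5.2941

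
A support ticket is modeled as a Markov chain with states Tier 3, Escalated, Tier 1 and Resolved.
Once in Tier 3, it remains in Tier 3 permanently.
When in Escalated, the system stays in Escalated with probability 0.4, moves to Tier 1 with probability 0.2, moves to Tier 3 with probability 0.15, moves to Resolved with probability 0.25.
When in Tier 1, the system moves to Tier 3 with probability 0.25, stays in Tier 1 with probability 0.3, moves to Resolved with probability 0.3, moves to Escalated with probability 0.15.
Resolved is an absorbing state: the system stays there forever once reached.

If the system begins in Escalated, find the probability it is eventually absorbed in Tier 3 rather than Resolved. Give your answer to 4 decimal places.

Let h(s) be the probability of absorption at Tier 3 starting from transient state s. Then h(Tier 3) = 1 and h(Resolved) = 0. By first-step analysis:
h(Escalated) = 0.15·1 + 0.4·h(Escalated) + 0.2·h(Tier 1) + 0.25·0
h(Tier 1) = 0.25·1 + 0.15·h(Escalated) + 0.3·h(Tier 1) + 0.3·0
Solving: h(Escalated) = 0.3974, h(Tier 1) = 0.4423.
Starting from Escalated, the probability is 0.3974.

0.3974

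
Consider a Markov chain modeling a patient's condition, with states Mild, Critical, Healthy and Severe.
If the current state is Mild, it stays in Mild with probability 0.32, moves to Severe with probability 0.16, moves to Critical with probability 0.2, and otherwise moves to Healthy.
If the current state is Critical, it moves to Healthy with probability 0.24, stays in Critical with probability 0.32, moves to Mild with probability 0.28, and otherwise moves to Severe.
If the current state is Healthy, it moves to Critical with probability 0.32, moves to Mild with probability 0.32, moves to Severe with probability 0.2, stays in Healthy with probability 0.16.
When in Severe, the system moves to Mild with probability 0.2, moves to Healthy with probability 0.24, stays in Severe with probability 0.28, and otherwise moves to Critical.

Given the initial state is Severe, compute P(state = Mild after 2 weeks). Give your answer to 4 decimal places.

0.2752

Propagate the distribution vector 2 weeks from Severe.
After 0 weeks: (0.0000, 0.0000, 0.0000, 1.0000)
After 1 week: (0.2000, 0.2800, 0.2400, 0.2800)
After 2 weeks: (0.2752, 0.2848, 0.2368, 0.2032)
P(in Mild after 2 weeks) = 0.2752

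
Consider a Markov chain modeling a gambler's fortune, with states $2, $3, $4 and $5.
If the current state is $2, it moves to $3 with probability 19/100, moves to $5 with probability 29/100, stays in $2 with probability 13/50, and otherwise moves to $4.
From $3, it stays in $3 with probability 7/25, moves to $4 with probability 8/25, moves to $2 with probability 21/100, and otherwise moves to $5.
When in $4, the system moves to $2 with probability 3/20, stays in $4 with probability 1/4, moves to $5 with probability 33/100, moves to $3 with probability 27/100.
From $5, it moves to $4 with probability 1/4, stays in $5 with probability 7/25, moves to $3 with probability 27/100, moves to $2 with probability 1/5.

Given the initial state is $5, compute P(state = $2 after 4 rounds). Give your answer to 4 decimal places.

Propagate the distribution vector 4 rounds from $5.
After 0 rounds: (0.0000, 0.0000, 0.0000, 1.0000)
After 1 round: (0.2000, 0.2700, 0.2500, 0.2800)
After 2 rounds: (0.2022, 0.2567, 0.2709, 0.2702)
After 3 rounds: (0.2012, 0.2564, 0.2700, 0.2725)
After 4 rounds: (0.2011, 0.2565, 0.2700, 0.2724)
P(in $2 after 4 rounds) = 0.2011

0.2011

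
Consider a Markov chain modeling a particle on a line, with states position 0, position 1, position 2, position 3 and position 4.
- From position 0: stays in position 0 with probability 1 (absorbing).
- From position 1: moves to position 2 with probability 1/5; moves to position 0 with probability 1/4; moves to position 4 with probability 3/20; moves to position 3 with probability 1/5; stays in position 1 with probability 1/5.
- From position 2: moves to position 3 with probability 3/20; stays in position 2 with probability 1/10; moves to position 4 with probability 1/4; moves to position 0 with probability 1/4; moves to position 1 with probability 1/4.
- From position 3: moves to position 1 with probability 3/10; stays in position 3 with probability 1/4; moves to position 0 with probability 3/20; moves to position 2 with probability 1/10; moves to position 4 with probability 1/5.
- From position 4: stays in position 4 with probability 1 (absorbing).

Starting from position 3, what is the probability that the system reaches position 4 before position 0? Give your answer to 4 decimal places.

0.5047

Let h(s) be the probability of absorption at position 4 starting from transient state s. Then h(position 4) = 1 and h(position 0) = 0. By first-step analysis:
h(position 1) = 0.25·0 + 0.2·h(position 1) + 0.2·h(position 2) + 0.2·h(position 3) + 0.15·1
h(position 2) = 0.25·0 + 0.25·h(position 1) + 0.1·h(position 2) + 0.15·h(position 3) + 0.25·1
h(position 3) = 0.15·0 + 0.3·h(position 1) + 0.1·h(position 2) + 0.25·h(position 3) + 0.2·1
Solving: h(position 1) = 0.4343, h(position 2) = 0.4825, h(position 3) = 0.5047.
Starting from position 3, the probability is 0.5047.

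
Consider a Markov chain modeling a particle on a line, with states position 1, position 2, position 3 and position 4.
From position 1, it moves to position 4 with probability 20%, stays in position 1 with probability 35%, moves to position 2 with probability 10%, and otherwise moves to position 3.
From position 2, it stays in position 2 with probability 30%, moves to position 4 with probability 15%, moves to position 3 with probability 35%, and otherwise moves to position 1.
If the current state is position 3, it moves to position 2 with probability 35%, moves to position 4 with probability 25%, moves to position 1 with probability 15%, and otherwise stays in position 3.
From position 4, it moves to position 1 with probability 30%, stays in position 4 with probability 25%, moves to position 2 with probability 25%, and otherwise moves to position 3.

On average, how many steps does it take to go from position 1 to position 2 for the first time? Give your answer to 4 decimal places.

4.8614

Let t(s) be the expected number of steps to first reach position 2 from state s, with t(position 2) = 0. Conditioning on the first step:
t(position 1) = 1 + 0.35·t(position 1) + 0.35·t(position 3) + 0.2·t(position 4)
t(position 3) = 1 + 0.15·t(position 1) + 0.25·t(position 3) + 0.25·t(position 4)
t(position 4) = 1 + 0.3·t(position 1) + 0.2·t(position 3) + 0.25·t(position 4)
Solving: t(position 1) = 4.8614, t(position 3) = 3.7298, t(position 4) = 4.2725.
Expected steps from position 1 to position 2: 4.8614.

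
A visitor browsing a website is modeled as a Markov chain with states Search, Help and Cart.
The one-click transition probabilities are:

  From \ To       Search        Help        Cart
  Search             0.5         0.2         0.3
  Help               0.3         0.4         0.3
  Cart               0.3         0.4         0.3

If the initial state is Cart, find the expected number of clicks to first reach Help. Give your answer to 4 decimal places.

3.0769

Let t(s) be the expected number of clicks to first reach Help from state s, with t(Help) = 0. Conditioning on the first click:
t(Search) = 1 + 0.5·t(Search) + 0.3·t(Cart)
t(Cart) = 1 + 0.3·t(Search) + 0.3·t(Cart)
Solving: t(Search) = 3.8462, t(Cart) = 3.0769.
Expected clicks from Cart to Help: 3.0769.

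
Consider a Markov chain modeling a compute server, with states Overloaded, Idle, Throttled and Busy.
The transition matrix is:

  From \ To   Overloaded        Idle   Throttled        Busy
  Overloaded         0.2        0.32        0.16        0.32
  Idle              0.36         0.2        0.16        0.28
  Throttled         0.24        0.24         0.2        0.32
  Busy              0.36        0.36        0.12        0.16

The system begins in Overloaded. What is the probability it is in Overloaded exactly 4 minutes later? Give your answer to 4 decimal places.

0.2945

Propagate the distribution vector 4 minutes from Overloaded.
After 0 minutes: (1.0000, 0.0000, 0.0000, 0.0000)
After 1 minute: (0.2000, 0.3200, 0.1600, 0.3200)
After 2 minutes: (0.3088, 0.2816, 0.1536, 0.2560)
After 3 minutes: (0.2922, 0.2842, 0.1559, 0.2678)
After 4 minutes: (0.2945, 0.2841, 0.1555, 0.2658)
P(in Overloaded after 4 minutes) = 0.2945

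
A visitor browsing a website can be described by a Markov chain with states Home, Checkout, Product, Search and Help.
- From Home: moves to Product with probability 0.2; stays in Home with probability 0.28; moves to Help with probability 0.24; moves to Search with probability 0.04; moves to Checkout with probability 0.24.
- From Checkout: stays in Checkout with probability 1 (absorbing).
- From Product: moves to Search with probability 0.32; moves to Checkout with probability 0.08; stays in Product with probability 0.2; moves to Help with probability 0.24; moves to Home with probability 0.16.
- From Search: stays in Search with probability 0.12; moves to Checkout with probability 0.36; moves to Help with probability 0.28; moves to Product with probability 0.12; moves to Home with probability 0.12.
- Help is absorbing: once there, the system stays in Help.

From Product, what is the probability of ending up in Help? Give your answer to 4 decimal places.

0.5931

Let h(s) be the probability of absorption at Help starting from transient state s. Then h(Help) = 1 and h(Checkout) = 0. By first-step analysis:
h(Home) = 0.28·h(Home) + 0.24·0 + 0.2·h(Product) + 0.04·h(Search) + 0.24·1
h(Product) = 0.16·h(Home) + 0.08·0 + 0.2·h(Product) + 0.32·h(Search) + 0.24·1
h(Search) = 0.12·h(Home) + 0.36·0 + 0.12·h(Product) + 0.12·h(Search) + 0.28·1
Solving: h(Home) = 0.5242, h(Product) = 0.5931, h(Search) = 0.4705.
Starting from Product, the probability is 0.5931.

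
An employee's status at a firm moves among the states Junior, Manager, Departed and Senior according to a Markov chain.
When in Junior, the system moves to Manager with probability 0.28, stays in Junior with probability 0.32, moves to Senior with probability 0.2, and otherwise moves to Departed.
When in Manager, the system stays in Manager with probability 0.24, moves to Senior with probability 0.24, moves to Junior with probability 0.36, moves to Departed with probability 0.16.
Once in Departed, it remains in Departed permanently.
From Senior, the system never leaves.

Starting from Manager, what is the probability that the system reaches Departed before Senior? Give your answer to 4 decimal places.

0.4346

Let h(s) be the probability of absorption at Departed starting from transient state s. Then h(Departed) = 1 and h(Senior) = 0. By first-step analysis:
h(Junior) = 0.32·h(Junior) + 0.28·h(Manager) + 0.2·1 + 0.2·0
h(Manager) = 0.36·h(Junior) + 0.24·h(Manager) + 0.16·1 + 0.24·0
Solving: h(Junior) = 0.4731, h(Manager) = 0.4346.
Starting from Manager, the probability is 0.4346.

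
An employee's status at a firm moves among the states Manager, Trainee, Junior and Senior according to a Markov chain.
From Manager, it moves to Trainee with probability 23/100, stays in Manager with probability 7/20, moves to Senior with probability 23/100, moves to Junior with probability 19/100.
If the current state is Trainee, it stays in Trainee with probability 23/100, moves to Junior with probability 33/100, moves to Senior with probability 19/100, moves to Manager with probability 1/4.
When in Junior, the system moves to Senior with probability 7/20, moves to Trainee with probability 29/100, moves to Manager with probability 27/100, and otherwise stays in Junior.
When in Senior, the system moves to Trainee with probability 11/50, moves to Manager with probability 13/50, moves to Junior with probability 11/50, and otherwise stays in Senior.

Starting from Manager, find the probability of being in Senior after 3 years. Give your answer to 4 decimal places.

Propagate the distribution vector 3 years from Manager.
After 0 years: (1.0000, 0.0000, 0.0000, 0.0000)
After 1 year: (0.3500, 0.2300, 0.1900, 0.2300)
After 2 years: (0.2911, 0.2391, 0.2101, 0.2597)
After 3 years: (0.2859, 0.2400, 0.2103, 0.2638)
P(in Senior after 3 years) = 0.2638

0.2638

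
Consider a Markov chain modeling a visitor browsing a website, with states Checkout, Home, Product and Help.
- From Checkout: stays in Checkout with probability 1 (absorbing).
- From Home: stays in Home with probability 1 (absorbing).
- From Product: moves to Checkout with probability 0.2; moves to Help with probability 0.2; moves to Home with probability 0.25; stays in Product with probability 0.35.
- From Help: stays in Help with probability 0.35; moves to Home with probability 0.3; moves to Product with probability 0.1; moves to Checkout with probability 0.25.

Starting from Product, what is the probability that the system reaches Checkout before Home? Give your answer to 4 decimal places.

Let h(s) be the probability of absorption at Checkout starting from transient state s. Then h(Checkout) = 1 and h(Home) = 0. By first-step analysis:
h(Product) = 0.2·1 + 0.25·0 + 0.35·h(Product) + 0.2·h(Help)
h(Help) = 0.25·1 + 0.3·0 + 0.1·h(Product) + 0.35·h(Help)
Solving: h(Product) = 0.4472, h(Help) = 0.4534.
Starting from Product, the probability is 0.4472.

0.4472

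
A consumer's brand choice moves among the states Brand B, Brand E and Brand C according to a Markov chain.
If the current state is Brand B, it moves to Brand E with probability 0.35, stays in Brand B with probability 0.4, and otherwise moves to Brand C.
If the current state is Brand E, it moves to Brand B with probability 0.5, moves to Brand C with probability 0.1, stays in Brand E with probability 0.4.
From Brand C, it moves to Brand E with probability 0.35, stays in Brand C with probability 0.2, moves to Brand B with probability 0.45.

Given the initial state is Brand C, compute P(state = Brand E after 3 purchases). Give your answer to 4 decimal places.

0.3684

Propagate the distribution vector 3 purchases from Brand C.
After 0 purchases: (0.0000, 0.0000, 1.0000)
After 1 purchase: (0.4500, 0.3500, 0.2000)
After 2 purchases: (0.4450, 0.3675, 0.1875)
After 3 purchases: (0.4461, 0.3684, 0.1855)
P(in Brand E after 3 purchases) = 0.3684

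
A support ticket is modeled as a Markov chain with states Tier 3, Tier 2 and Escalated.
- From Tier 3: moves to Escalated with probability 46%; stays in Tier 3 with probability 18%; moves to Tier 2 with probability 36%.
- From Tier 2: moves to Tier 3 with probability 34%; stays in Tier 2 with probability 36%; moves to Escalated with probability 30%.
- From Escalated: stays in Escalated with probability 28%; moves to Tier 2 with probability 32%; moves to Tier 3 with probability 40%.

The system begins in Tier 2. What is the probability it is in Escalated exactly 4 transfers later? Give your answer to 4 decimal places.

0.3431

Propagate the distribution vector 4 transfers from Tier 2.
After 0 transfers: (0.0000, 1.0000, 0.0000)
After 1 transfer: (0.3400, 0.3600, 0.3000)
After 2 transfers: (0.3036, 0.3480, 0.3484)
After 3 transfers: (0.3123, 0.3461, 0.3416)
After 4 transfers: (0.3105, 0.3463, 0.3431)
P(in Escalated after 4 transfers) = 0.3431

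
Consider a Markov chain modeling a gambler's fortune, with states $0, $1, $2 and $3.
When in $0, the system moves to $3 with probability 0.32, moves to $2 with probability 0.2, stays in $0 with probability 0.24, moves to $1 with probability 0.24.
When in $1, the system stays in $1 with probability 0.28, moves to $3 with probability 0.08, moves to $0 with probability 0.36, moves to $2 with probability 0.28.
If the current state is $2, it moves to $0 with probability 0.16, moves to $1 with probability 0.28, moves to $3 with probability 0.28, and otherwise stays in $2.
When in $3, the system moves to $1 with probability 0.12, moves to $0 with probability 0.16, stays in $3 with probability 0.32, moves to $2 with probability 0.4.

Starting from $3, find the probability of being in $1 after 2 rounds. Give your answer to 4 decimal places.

0.2224

Propagate the distribution vector 2 rounds from $3.
After 0 rounds: (0.0000, 0.0000, 0.0000, 1.0000)
After 1 round: (0.1600, 0.1200, 0.4000, 0.3200)
After 2 rounds: (0.1968, 0.2224, 0.3056, 0.2752)
P(in $1 after 2 rounds) = 0.2224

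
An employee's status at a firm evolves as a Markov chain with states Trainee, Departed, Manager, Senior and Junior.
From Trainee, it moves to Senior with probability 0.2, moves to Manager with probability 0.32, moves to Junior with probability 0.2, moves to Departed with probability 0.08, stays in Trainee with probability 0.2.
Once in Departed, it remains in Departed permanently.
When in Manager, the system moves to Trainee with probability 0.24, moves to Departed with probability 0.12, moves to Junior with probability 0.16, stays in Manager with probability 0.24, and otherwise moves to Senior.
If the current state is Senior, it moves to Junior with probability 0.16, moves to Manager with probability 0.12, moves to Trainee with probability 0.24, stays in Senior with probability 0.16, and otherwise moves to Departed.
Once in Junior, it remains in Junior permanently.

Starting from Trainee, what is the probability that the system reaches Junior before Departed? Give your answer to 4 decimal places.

0.5666

Let h(s) be the probability of absorption at Junior starting from transient state s. Then h(Junior) = 1 and h(Departed) = 0. By first-step analysis:
h(Trainee) = 0.2·h(Trainee) + 0.08·0 + 0.32·h(Manager) + 0.2·h(Senior) + 0.2·1
h(Manager) = 0.24·h(Trainee) + 0.12·0 + 0.24·h(Manager) + 0.24·h(Senior) + 0.16·1
h(Senior) = 0.24·h(Trainee) + 0.32·0 + 0.12·h(Manager) + 0.16·h(Senior) + 0.16·1
Solving: h(Trainee) = 0.5666, h(Manager) = 0.5244, h(Senior) = 0.4273.
Starting from Trainee, the probability is 0.5666.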